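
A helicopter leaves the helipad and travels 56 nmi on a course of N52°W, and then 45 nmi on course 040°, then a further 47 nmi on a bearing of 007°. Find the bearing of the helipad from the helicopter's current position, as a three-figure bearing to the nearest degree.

175°

Leg 1 (N52°W, 56 nmi): east 56 sin 308° = -44.13, north 56 cos 308° = 34.48
Leg 2 (040°, 45 nmi): east 45 sin 40° = 28.93, north 45 cos 40° = 34.47
Leg 3 (007°, 47 nmi): east 47 sin 7° = 5.73, north 47 cos 7° = 46.65
Net displacement: -9.48 east, 115.60 north. Direction back to start is (9.48, -115.60): bearing = atan2(9.48, -115.60) mod 360° = 175.31° ≈ 175°.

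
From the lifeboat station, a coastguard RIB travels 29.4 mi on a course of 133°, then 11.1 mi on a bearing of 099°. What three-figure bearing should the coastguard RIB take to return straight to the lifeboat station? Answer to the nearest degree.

304°

Leg 1 (133°, 29.4 mi): east 29.4 sin 133° = 21.50, north 29.4 cos 133° = -20.05
Leg 2 (099°, 11.1 mi): east 11.1 sin 99° = 10.96, north 11.1 cos 99° = -1.74
Net displacement: 32.47 east, -21.79 north. Direction back to start is (-32.47, 21.79): bearing = atan2(-32.47, 21.79) mod 360° = 303.87° ≈ 304°.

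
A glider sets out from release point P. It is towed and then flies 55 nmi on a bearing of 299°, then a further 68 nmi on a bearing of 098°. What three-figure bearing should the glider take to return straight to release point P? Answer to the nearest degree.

Leg 1 (299°, 55 nmi): east 55 sin 299° = -48.10, north 55 cos 299° = 26.66
Leg 2 (098°, 68 nmi): east 68 sin 98° = 67.34, north 68 cos 98° = -9.46
Net displacement: 19.23 east, 17.20 north. Direction back to start is (-19.23, -17.20): bearing = atan2(-19.23, -17.20) mod 360° = 228.19° ≈ 228°.

228°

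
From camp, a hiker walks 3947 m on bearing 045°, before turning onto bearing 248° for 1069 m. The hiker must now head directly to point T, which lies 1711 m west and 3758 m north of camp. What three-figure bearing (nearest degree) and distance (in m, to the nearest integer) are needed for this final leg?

Leg 1 (045°, 3947 m): east 3947 sin 45° = 2790.95, north 3947 cos 45° = 2790.95
Leg 2 (248°, 1069 m): east 1069 sin 248° = -991.16, north 1069 cos 248° = -400.45
Current position: (1799.79, 2390.50). Target: (-1711, 3758). Remaining: Δeast = -3510.79, Δnorth = 1367.50.
Bearing = atan2(-3510.79, 1367.50) mod 360° = 291.28°; distance = √((-3510.79)² + (1367.50)²) = 3767.721 m.

291°, 3768 m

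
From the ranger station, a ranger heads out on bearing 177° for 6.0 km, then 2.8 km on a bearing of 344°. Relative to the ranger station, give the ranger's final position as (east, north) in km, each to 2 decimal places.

Leg 1 (177°, 6.0 km): east 6.0 sin 177° = 0.31, north 6.0 cos 177° = -5.99
Leg 2 (344°, 2.8 km): east 2.8 sin 344° = -0.77, north 2.8 cos 344° = 2.69
Summing: -0.46 km east, -3.30 km north → (-0.46, -3.30).

(-0.46, -3.30)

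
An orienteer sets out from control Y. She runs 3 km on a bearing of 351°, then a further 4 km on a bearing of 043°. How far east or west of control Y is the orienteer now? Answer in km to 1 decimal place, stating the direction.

Leg 1 (351°, 3 km): east 3 sin 351° = -0.47, north 3 cos 351° = 2.96
Leg 2 (043°, 4 km): east 4 sin 43° = 2.73, north 4 cos 43° = 2.93
Net east component: 2.26 km.

2.3 km east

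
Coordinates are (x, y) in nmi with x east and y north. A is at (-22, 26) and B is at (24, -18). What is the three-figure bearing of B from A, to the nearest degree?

Δeast = 24 − -22 = 46.00; Δnorth = -18 − 26 = -44.00.
Bearing = atan2(Δeast, Δnorth) mod 360° = 133.73° ≈ 134°.

134°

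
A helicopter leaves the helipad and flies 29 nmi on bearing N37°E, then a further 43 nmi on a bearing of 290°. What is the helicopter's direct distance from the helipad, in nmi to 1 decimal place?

44.3 nmi

Leg 1 (N37°E, 29 nmi): east 29 sin 37° = 17.45, north 29 cos 37° = 23.16
Leg 2 (290°, 43 nmi): east 43 sin 290° = -40.41, north 43 cos 290° = 14.71
Net: -22.95 east, 37.87 north. Distance = √((-22.95)² + (37.87)²) = 44.281 nmi.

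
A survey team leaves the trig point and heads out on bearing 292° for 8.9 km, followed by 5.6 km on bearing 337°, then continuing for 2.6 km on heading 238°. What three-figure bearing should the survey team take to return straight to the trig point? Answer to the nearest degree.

119°

Leg 1 (292°, 8.9 km): east 8.9 sin 292° = -8.25, north 8.9 cos 292° = 3.33
Leg 2 (337°, 5.6 km): east 5.6 sin 337° = -2.19, north 5.6 cos 337° = 5.15
Leg 3 (238°, 2.6 km): east 2.6 sin 238° = -2.20, north 2.6 cos 238° = -1.38
Net displacement: -12.64 east, 7.11 north. Direction back to start is (12.64, -7.11): bearing = atan2(12.64, -7.11) mod 360° = 119.35° ≈ 119°.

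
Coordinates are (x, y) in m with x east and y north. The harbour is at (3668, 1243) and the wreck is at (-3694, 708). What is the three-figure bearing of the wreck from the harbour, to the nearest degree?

266°

Δeast = -3694 − 3668 = -7362.00; Δnorth = 708 − 1243 = -535.00.
Bearing = atan2(Δeast, Δnorth) mod 360° = 265.84° ≈ 266°.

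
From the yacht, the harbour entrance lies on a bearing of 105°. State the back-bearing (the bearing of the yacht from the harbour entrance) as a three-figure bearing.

Back-bearing = 105° + 180° = 285°.

285°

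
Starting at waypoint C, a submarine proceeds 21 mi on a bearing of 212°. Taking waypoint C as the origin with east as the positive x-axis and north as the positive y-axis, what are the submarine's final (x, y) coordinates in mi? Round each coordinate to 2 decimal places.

Leg 1 (212°, 21 mi): east 21 sin 212° = -11.13, north 21 cos 212° = -17.81
Summing: -11.13 mi east, -17.81 mi north → (-11.13, -17.81).

(-11.13, -17.81)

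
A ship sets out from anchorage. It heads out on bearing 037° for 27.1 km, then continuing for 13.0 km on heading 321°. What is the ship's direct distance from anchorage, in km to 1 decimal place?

32.8 km

Leg 1 (037°, 27.1 km): east 27.1 sin 37° = 16.31, north 27.1 cos 37° = 21.64
Leg 2 (321°, 13.0 km): east 13.0 sin 321° = -8.18, north 13.0 cos 321° = 10.10
Net: 8.13 east, 31.75 north. Distance = √((8.13)² + (31.75)²) = 32.770 km.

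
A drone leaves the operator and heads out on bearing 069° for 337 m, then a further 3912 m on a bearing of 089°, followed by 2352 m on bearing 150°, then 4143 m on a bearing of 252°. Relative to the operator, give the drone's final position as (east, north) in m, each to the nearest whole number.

Leg 1 (069°, 337 m): east 337 sin 69° = 314.62, north 337 cos 69° = 120.77
Leg 2 (089°, 3912 m): east 3912 sin 89° = 3911.40, north 3912 cos 89° = 68.27
Leg 3 (150°, 2352 m): east 2352 sin 150° = 1176.00, north 2352 cos 150° = -2036.89
Leg 4 (252°, 4143 m): east 4143 sin 252° = -3940.23, north 4143 cos 252° = -1280.26
Summing: 1461.79 m east, -3128.11 m north → (1462, -3128).

(1462, -3128)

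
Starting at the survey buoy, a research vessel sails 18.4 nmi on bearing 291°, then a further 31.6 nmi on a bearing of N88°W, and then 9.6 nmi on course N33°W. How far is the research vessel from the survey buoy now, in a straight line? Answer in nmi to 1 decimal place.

Leg 1 (291°, 18.4 nmi): east 18.4 sin 291° = -17.18, north 18.4 cos 291° = 6.59
Leg 2 (N88°W, 31.6 nmi): east 31.6 sin 272° = -31.58, north 31.6 cos 272° = 1.10
Leg 3 (N33°W, 9.6 nmi): east 9.6 sin 327° = -5.23, north 9.6 cos 327° = 8.05
Net: -53.99 east, 15.75 north. Distance = √((-53.99)² + (15.75)²) = 56.237 nmi.

56.2 nmi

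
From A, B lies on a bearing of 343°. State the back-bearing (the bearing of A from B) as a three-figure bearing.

163°

Back-bearing = 343° − 180° = 163°.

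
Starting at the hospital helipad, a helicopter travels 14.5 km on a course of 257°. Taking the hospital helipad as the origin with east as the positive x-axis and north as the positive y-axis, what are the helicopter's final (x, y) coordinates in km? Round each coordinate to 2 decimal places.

Leg 1 (257°, 14.5 km): east 14.5 sin 257° = -14.13, north 14.5 cos 257° = -3.26
Summing: -14.13 km east, -3.26 km north → (-14.13, -3.26).

(-14.13, -3.26)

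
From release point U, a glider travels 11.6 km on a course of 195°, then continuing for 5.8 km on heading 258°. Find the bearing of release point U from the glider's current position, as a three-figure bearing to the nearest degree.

Leg 1 (195°, 11.6 km): east 11.6 sin 195° = -3.00, north 11.6 cos 195° = -11.20
Leg 2 (258°, 5.8 km): east 5.8 sin 258° = -5.67, north 5.8 cos 258° = -1.21
Net displacement: -8.68 east, -12.41 north. Direction back to start is (8.68, 12.41): bearing = atan2(8.68, 12.41) mod 360° = 34.96° ≈ 035°.

035°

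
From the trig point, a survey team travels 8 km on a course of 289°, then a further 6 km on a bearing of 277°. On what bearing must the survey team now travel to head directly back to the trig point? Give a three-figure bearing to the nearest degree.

104°

Leg 1 (289°, 8 km): east 8 sin 289° = -7.56, north 8 cos 289° = 2.60
Leg 2 (277°, 6 km): east 6 sin 277° = -5.96, north 6 cos 277° = 0.73
Net displacement: -13.52 east, 3.34 north. Direction back to start is (13.52, -3.34): bearing = atan2(13.52, -3.34) mod 360° = 103.86° ≈ 104°.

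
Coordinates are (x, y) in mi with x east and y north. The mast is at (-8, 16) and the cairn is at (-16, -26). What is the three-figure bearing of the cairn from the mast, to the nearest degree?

191°

Δeast = -16 − -8 = -8.00; Δnorth = -26 − 16 = -42.00.
Bearing = atan2(Δeast, Δnorth) mod 360° = 190.78° ≈ 191°.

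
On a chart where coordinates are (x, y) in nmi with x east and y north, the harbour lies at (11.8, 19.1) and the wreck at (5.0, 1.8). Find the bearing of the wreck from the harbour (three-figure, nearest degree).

201°

Δeast = 5.0 − 11.8 = -6.80; Δnorth = 1.8 − 19.1 = -17.30.
Bearing = atan2(Δeast, Δnorth) mod 360° = 201.46° ≈ 201°.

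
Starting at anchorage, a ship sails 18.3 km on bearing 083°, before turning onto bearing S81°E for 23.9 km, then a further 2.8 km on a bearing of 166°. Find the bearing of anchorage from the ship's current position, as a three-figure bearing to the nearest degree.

Leg 1 (083°, 18.3 km): east 18.3 sin 83° = 18.16, north 18.3 cos 83° = 2.23
Leg 2 (S81°E, 23.9 km): east 23.9 sin 99° = 23.61, north 23.9 cos 99° = -3.74
Leg 3 (166°, 2.8 km): east 2.8 sin 166° = 0.68, north 2.8 cos 166° = -2.72
Net displacement: 42.45 east, -4.23 north. Direction back to start is (-42.45, 4.23): bearing = atan2(-42.45, 4.23) mod 360° = 275.68° ≈ 276°.

276°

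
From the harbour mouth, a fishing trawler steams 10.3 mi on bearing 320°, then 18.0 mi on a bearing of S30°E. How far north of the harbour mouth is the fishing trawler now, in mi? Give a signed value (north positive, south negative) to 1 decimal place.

-7.7 mi

Leg 1 (320°, 10.3 mi): east 10.3 sin 320° = -6.62, north 10.3 cos 320° = 7.89
Leg 2 (S30°E, 18.0 mi): east 18.0 sin 150° = 9.00, north 18.0 cos 150° = -15.59
Net north component: -7.70 mi.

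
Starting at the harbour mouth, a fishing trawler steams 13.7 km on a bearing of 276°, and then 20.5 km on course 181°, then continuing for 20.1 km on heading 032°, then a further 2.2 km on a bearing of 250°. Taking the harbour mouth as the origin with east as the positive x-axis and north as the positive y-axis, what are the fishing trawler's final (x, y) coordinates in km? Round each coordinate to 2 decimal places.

(-5.40, -2.77)

Leg 1 (276°, 13.7 km): east 13.7 sin 276° = -13.62, north 13.7 cos 276° = 1.43
Leg 2 (181°, 20.5 km): east 20.5 sin 181° = -0.36, north 20.5 cos 181° = -20.50
Leg 3 (032°, 20.1 km): east 20.1 sin 32° = 10.65, north 20.1 cos 32° = 17.05
Leg 4 (250°, 2.2 km): east 2.2 sin 250° = -2.07, north 2.2 cos 250° = -0.75
Summing: -5.40 km east, -2.77 km north → (-5.40, -2.77).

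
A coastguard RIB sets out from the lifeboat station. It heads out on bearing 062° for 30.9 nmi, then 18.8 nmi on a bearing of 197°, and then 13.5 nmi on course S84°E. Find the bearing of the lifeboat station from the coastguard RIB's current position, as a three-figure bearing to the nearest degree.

Leg 1 (062°, 30.9 nmi): east 30.9 sin 62° = 27.28, north 30.9 cos 62° = 14.51
Leg 2 (197°, 18.8 nmi): east 18.8 sin 197° = -5.50, north 18.8 cos 197° = -17.98
Leg 3 (S84°E, 13.5 nmi): east 13.5 sin 96° = 13.43, north 13.5 cos 96° = -1.41
Net displacement: 35.21 east, -4.88 north. Direction back to start is (-35.21, 4.88): bearing = atan2(-35.21, 4.88) mod 360° = 277.89° ≈ 278°.

278°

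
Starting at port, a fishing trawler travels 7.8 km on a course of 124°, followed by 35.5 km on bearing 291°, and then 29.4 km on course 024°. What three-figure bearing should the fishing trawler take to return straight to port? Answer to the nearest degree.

157°

Leg 1 (124°, 7.8 km): east 7.8 sin 124° = 6.47, north 7.8 cos 124° = -4.36
Leg 2 (291°, 35.5 km): east 35.5 sin 291° = -33.14, north 35.5 cos 291° = 12.72
Leg 3 (024°, 29.4 km): east 29.4 sin 24° = 11.96, north 29.4 cos 24° = 26.86
Net displacement: -14.72 east, 35.22 north. Direction back to start is (14.72, -35.22): bearing = atan2(14.72, -35.22) mod 360° = 157.32° ≈ 157°.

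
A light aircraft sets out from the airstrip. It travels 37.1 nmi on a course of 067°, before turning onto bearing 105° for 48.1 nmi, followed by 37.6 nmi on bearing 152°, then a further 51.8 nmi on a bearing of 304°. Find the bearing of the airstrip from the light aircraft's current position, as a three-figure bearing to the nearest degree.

272°

Leg 1 (067°, 37.1 nmi): east 37.1 sin 67° = 34.15, north 37.1 cos 67° = 14.50
Leg 2 (105°, 48.1 nmi): east 48.1 sin 105° = 46.46, north 48.1 cos 105° = -12.45
Leg 3 (152°, 37.6 nmi): east 37.6 sin 152° = 17.65, north 37.6 cos 152° = -33.20
Leg 4 (304°, 51.8 nmi): east 51.8 sin 304° = -42.94, north 51.8 cos 304° = 28.97
Net displacement: 55.32 east, -2.19 north. Direction back to start is (-55.32, 2.19): bearing = atan2(-55.32, 2.19) mod 360° = 272.26° ≈ 272°.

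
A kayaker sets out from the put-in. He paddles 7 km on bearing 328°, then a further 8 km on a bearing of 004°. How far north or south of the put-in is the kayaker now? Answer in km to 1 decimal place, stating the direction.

13.9 km north

Leg 1 (328°, 7 km): east 7 sin 328° = -3.71, north 7 cos 328° = 5.94
Leg 2 (004°, 8 km): east 8 sin 4° = 0.56, north 8 cos 4° = 7.98
Net north component: 13.92 km.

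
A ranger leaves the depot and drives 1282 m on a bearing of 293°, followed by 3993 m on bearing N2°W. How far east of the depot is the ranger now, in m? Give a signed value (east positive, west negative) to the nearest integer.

Leg 1 (293°, 1282 m): east 1282 sin 293° = -1180.09, north 1282 cos 293° = 500.92
Leg 2 (N2°W, 3993 m): east 3993 sin 358° = -139.35, north 3993 cos 358° = 3990.57
Net east component: -1319.44 m.

-1319 m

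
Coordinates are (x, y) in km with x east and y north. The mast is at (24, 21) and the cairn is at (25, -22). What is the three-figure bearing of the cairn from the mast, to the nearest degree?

179°

Δeast = 25 − 24 = 1.00; Δnorth = -22 − 21 = -43.00.
Bearing = atan2(Δeast, Δnorth) mod 360° = 178.67° ≈ 179°.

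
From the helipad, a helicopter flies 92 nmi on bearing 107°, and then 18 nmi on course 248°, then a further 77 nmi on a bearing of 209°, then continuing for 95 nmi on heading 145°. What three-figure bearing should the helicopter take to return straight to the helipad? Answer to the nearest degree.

Leg 1 (107°, 92 nmi): east 92 sin 107° = 87.98, north 92 cos 107° = -26.90
Leg 2 (248°, 18 nmi): east 18 sin 248° = -16.69, north 18 cos 248° = -6.74
Leg 3 (209°, 77 nmi): east 77 sin 209° = -37.33, north 77 cos 209° = -67.35
Leg 4 (145°, 95 nmi): east 95 sin 145° = 54.49, north 95 cos 145° = -77.82
Net displacement: 88.45 east, -178.81 north. Direction back to start is (-88.45, 178.81): bearing = atan2(-88.45, 178.81) mod 360° = 333.68° ≈ 334°.

334°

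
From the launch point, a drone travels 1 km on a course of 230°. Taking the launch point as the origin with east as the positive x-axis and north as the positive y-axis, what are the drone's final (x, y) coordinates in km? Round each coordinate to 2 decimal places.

Leg 1 (230°, 1 km): east 1 sin 230° = -0.77, north 1 cos 230° = -0.64
Summing: -0.77 km east, -0.64 km north → (-0.77, -0.64).

(-0.77, -0.64)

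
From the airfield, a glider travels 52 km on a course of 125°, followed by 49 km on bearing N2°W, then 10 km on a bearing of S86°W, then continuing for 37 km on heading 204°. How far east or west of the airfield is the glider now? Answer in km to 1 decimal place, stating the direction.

15.9 km east

Leg 1 (125°, 52 km): east 52 sin 125° = 42.60, north 52 cos 125° = -29.83
Leg 2 (N2°W, 49 km): east 49 sin 358° = -1.71, north 49 cos 358° = 48.97
Leg 3 (S86°W, 10 km): east 10 sin 266° = -9.98, north 10 cos 266° = -0.70
Leg 4 (204°, 37 km): east 37 sin 204° = -15.05, north 37 cos 204° = -33.80
Net east component: 15.86 km.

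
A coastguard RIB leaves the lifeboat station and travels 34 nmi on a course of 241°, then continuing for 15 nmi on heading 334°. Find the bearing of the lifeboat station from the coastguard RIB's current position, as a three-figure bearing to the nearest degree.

085°

Leg 1 (241°, 34 nmi): east 34 sin 241° = -29.74, north 34 cos 241° = -16.48
Leg 2 (334°, 15 nmi): east 15 sin 334° = -6.58, north 15 cos 334° = 13.48
Net displacement: -36.31 east, -3.00 north. Direction back to start is (36.31, 3.00): bearing = atan2(36.31, 3.00) mod 360° = 85.27° ≈ 085°.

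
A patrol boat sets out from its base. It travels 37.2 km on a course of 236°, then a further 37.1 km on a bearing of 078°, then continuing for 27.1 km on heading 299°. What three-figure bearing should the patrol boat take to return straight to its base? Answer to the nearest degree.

Leg 1 (236°, 37.2 km): east 37.2 sin 236° = -30.84, north 37.2 cos 236° = -20.80
Leg 2 (078°, 37.1 km): east 37.1 sin 78° = 36.29, north 37.1 cos 78° = 7.71
Leg 3 (299°, 27.1 km): east 27.1 sin 299° = -23.70, north 27.1 cos 299° = 13.14
Net displacement: -18.25 east, 0.05 north. Direction back to start is (18.25, -0.05): bearing = atan2(18.25, -0.05) mod 360° = 90.16° ≈ 090°.

090°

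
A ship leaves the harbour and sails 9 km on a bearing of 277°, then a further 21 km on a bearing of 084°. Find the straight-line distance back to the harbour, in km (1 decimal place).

12.4 km

Leg 1 (277°, 9 km): east 9 sin 277° = -8.93, north 9 cos 277° = 1.10
Leg 2 (084°, 21 km): east 21 sin 84° = 20.88, north 21 cos 84° = 2.20
Net: 11.95 east, 3.29 north. Distance = √((11.95)² + (3.29)²) = 12.397 km.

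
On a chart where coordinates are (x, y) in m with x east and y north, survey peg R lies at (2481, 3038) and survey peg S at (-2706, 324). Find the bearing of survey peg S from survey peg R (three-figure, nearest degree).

Δeast = -2706 − 2481 = -5187.00; Δnorth = 324 − 3038 = -2714.00.
Bearing = atan2(Δeast, Δnorth) mod 360° = 242.38° ≈ 242°.

242°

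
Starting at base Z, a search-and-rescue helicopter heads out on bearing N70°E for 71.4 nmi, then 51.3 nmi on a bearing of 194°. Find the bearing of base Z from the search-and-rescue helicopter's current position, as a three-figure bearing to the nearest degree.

295°

Leg 1 (N70°E, 71.4 nmi): east 71.4 sin 70° = 67.09, north 71.4 cos 70° = 24.42
Leg 2 (194°, 51.3 nmi): east 51.3 sin 194° = -12.41, north 51.3 cos 194° = -49.78
Net displacement: 54.68 east, -25.36 north. Direction back to start is (-54.68, 25.36): bearing = atan2(-54.68, 25.36) mod 360° = 294.88° ≈ 295°.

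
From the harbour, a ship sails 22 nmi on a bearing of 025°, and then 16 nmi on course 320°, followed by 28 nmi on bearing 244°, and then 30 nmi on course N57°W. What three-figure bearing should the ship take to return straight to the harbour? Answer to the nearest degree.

Leg 1 (025°, 22 nmi): east 22 sin 25° = 9.30, north 22 cos 25° = 19.94
Leg 2 (320°, 16 nmi): east 16 sin 320° = -10.28, north 16 cos 320° = 12.26
Leg 3 (244°, 28 nmi): east 28 sin 244° = -25.17, north 28 cos 244° = -12.27
Leg 4 (N57°W, 30 nmi): east 30 sin 303° = -25.16, north 30 cos 303° = 16.34
Net displacement: -51.31 east, 36.26 north. Direction back to start is (51.31, -36.26): bearing = atan2(51.31, -36.26) mod 360° = 125.25° ≈ 125°.

125°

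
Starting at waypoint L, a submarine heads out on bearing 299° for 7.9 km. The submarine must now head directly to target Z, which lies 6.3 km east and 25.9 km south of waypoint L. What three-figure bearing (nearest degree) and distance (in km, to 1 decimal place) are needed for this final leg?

Leg 1 (299°, 7.9 km): east 7.9 sin 299° = -6.91, north 7.9 cos 299° = 3.83
Current position: (-6.91, 3.83). Target: (6.3, -25.9). Remaining: Δeast = 13.21, Δnorth = -29.73.
Bearing = atan2(13.21, -29.73) mod 360° = 156.04°; distance = √((13.21)² + (-29.73)²) = 32.532 km.

156°, 32.5 km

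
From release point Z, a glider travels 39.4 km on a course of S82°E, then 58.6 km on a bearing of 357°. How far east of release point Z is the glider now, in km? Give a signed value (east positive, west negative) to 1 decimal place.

Leg 1 (S82°E, 39.4 km): east 39.4 sin 98° = 39.02, north 39.4 cos 98° = -5.48
Leg 2 (357°, 58.6 km): east 58.6 sin 357° = -3.07, north 58.6 cos 357° = 58.52
Net east component: 35.95 km.

35.9 km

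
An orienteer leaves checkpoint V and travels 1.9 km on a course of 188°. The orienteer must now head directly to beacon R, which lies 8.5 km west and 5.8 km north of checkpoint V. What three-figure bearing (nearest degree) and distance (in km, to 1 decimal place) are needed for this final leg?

313°, 11.3 km

Leg 1 (188°, 1.9 km): east 1.9 sin 188° = -0.26, north 1.9 cos 188° = -1.88
Current position: (-0.26, -1.88). Target: (-8.5, 5.8). Remaining: Δeast = -8.24, Δnorth = 7.68.
Bearing = atan2(-8.24, 7.68) mod 360° = 313.01°; distance = √((-8.24)² + (7.68)²) = 11.262 km.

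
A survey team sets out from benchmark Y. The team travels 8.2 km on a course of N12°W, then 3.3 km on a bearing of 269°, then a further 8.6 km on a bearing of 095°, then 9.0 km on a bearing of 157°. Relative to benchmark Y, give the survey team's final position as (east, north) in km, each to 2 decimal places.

Leg 1 (N12°W, 8.2 km): east 8.2 sin 348° = -1.70, north 8.2 cos 348° = 8.02
Leg 2 (269°, 3.3 km): east 3.3 sin 269° = -3.30, north 3.3 cos 269° = -0.06
Leg 3 (095°, 8.6 km): east 8.6 sin 95° = 8.57, north 8.6 cos 95° = -0.75
Leg 4 (157°, 9.0 km): east 9.0 sin 157° = 3.52, north 9.0 cos 157° = -8.28
Summing: 7.08 km east, -1.07 km north → (7.08, -1.07).

(7.08, -1.07)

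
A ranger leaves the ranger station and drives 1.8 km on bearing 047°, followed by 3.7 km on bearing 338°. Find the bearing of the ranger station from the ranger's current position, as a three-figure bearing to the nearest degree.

Leg 1 (047°, 1.8 km): east 1.8 sin 47° = 1.32, north 1.8 cos 47° = 1.23
Leg 2 (338°, 3.7 km): east 3.7 sin 338° = -1.39, north 3.7 cos 338° = 3.43
Net displacement: -0.07 east, 4.66 north. Direction back to start is (0.07, -4.66): bearing = atan2(0.07, -4.66) mod 360° = 179.14° ≈ 179°.

179°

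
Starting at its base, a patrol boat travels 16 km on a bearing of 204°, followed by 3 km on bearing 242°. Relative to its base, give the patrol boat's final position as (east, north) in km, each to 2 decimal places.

(-9.16, -16.03)

Leg 1 (204°, 16 km): east 16 sin 204° = -6.51, north 16 cos 204° = -14.62
Leg 2 (242°, 3 km): east 3 sin 242° = -2.65, north 3 cos 242° = -1.41
Summing: -9.16 km east, -16.03 km north → (-9.16, -16.03).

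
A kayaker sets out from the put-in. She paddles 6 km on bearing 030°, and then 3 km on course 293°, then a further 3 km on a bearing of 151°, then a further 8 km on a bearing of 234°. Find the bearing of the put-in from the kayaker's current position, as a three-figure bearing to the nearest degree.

079°

Leg 1 (030°, 6 km): east 6 sin 30° = 3.00, north 6 cos 30° = 5.20
Leg 2 (293°, 3 km): east 3 sin 293° = -2.76, north 3 cos 293° = 1.17
Leg 3 (151°, 3 km): east 3 sin 151° = 1.45, north 3 cos 151° = -2.62
Leg 4 (234°, 8 km): east 8 sin 234° = -6.47, north 8 cos 234° = -4.70
Net displacement: -4.78 east, -0.96 north. Direction back to start is (4.78, 0.96): bearing = atan2(4.78, 0.96) mod 360° = 78.67° ≈ 079°.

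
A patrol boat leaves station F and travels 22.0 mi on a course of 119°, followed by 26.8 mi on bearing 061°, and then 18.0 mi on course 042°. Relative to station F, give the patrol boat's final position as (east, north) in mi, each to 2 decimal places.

Leg 1 (119°, 22.0 mi): east 22.0 sin 119° = 19.24, north 22.0 cos 119° = -10.67
Leg 2 (061°, 26.8 mi): east 26.8 sin 61° = 23.44, north 26.8 cos 61° = 12.99
Leg 3 (042°, 18.0 mi): east 18.0 sin 42° = 12.04, north 18.0 cos 42° = 13.38
Summing: 54.73 mi east, 15.70 mi north → (54.73, 15.70).

(54.73, 15.70)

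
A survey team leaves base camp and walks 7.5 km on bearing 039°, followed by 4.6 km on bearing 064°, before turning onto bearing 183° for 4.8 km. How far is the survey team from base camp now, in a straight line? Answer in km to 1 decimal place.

9.1 km

Leg 1 (039°, 7.5 km): east 7.5 sin 39° = 4.72, north 7.5 cos 39° = 5.83
Leg 2 (064°, 4.6 km): east 4.6 sin 64° = 4.13, north 4.6 cos 64° = 2.02
Leg 3 (183°, 4.8 km): east 4.8 sin 183° = -0.25, north 4.8 cos 183° = -4.79
Net: 8.60 east, 3.05 north. Distance = √((8.60)² + (3.05)²) = 9.128 km.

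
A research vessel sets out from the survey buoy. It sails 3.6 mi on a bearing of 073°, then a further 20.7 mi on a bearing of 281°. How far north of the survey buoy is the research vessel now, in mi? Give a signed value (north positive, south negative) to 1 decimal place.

Leg 1 (073°, 3.6 mi): east 3.6 sin 73° = 3.44, north 3.6 cos 73° = 1.05
Leg 2 (281°, 20.7 mi): east 20.7 sin 281° = -20.32, north 20.7 cos 281° = 3.95
Net north component: 5.00 mi.

5.0 mi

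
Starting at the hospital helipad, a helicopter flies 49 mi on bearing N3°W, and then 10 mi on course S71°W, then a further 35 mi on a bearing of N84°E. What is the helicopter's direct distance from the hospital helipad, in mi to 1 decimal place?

54.3 mi

Leg 1 (N3°W, 49 mi): east 49 sin 357° = -2.56, north 49 cos 357° = 48.93
Leg 2 (S71°W, 10 mi): east 10 sin 251° = -9.46, north 10 cos 251° = -3.26
Leg 3 (N84°E, 35 mi): east 35 sin 84° = 34.81, north 35 cos 84° = 3.66
Net: 22.79 east, 49.34 north. Distance = √((22.79)² + (49.34)²) = 54.345 mi.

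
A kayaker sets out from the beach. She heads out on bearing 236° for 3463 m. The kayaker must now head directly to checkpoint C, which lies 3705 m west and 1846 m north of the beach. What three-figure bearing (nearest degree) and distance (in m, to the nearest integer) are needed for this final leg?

348°, 3873 m

Leg 1 (236°, 3463 m): east 3463 sin 236° = -2870.96, north 3463 cos 236° = -1936.49
Current position: (-2870.96, -1936.49). Target: (-3705, 1846). Remaining: Δeast = -834.04, Δnorth = 3782.49.
Bearing = atan2(-834.04, 3782.49) mod 360° = 347.57°; distance = √((-834.04)² + (3782.49)²) = 3873.347 m.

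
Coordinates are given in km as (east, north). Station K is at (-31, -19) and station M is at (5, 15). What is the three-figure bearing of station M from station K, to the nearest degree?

047°

Δeast = 5 − -31 = 36.00; Δnorth = 15 − -19 = 34.00.
Bearing = atan2(Δeast, Δnorth) mod 360° = 46.64° ≈ 047°.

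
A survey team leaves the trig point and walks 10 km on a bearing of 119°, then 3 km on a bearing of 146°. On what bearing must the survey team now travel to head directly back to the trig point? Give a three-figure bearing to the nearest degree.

305°

Leg 1 (119°, 10 km): east 10 sin 119° = 8.75, north 10 cos 119° = -4.85
Leg 2 (146°, 3 km): east 3 sin 146° = 1.68, north 3 cos 146° = -2.49
Net displacement: 10.42 east, -7.34 north. Direction back to start is (-10.42, 7.34): bearing = atan2(-10.42, 7.34) mod 360° = 305.13° ≈ 305°.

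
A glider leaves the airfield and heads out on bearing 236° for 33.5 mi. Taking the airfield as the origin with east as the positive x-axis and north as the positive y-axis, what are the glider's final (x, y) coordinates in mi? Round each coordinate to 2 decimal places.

(-27.77, -18.73)

Leg 1 (236°, 33.5 mi): east 33.5 sin 236° = -27.77, north 33.5 cos 236° = -18.73
Summing: -27.77 mi east, -18.73 mi north → (-27.77, -18.73).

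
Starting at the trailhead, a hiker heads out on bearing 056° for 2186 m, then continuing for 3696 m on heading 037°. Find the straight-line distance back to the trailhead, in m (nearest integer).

Leg 1 (056°, 2186 m): east 2186 sin 56° = 1812.28, north 2186 cos 56° = 1222.40
Leg 2 (037°, 3696 m): east 3696 sin 37° = 2224.31, north 3696 cos 37° = 2951.76
Net: 4036.58 east, 4174.15 north. Distance = √((4036.58)² + (4174.15)²) = 5806.683 m.

5807 m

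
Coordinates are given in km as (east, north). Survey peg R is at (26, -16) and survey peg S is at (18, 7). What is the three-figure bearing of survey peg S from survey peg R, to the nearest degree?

341°

Δeast = 18 − 26 = -8.00; Δnorth = 7 − -16 = 23.00.
Bearing = atan2(Δeast, Δnorth) mod 360° = 340.82° ≈ 341°.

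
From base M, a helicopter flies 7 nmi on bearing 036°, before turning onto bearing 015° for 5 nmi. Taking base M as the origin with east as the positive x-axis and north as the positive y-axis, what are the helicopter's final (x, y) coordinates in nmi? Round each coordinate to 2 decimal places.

Leg 1 (036°, 7 nmi): east 7 sin 36° = 4.11, north 7 cos 36° = 5.66
Leg 2 (015°, 5 nmi): east 5 sin 15° = 1.29, north 5 cos 15° = 4.83
Summing: 5.41 nmi east, 10.49 nmi north → (5.41, 10.49).

(5.41, 10.49)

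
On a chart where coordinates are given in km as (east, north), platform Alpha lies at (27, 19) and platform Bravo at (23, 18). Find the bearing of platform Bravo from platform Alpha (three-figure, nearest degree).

Δeast = 23 − 27 = -4.00; Δnorth = 18 − 19 = -1.00.
Bearing = atan2(Δeast, Δnorth) mod 360° = 255.96° ≈ 256°.

256°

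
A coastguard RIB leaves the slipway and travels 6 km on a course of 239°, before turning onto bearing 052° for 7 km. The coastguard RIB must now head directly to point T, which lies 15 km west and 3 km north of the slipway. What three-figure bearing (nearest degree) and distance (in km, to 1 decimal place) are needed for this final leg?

277°, 15.5 km

Leg 1 (239°, 6 km): east 6 sin 239° = -5.14, north 6 cos 239° = -3.09
Leg 2 (052°, 7 km): east 7 sin 52° = 5.52, north 7 cos 52° = 4.31
Current position: (0.37, 1.22). Target: (-15, 3). Remaining: Δeast = -15.37, Δnorth = 1.78.
Bearing = atan2(-15.37, 1.78) mod 360° = 276.61°; distance = √((-15.37)² + (1.78)²) = 15.476 km.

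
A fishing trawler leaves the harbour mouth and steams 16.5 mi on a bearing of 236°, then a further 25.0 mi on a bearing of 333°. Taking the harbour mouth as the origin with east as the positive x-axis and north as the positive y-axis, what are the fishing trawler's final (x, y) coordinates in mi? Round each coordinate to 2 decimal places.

(-25.03, 13.05)

Leg 1 (236°, 16.5 mi): east 16.5 sin 236° = -13.68, north 16.5 cos 236° = -9.23
Leg 2 (333°, 25.0 mi): east 25.0 sin 333° = -11.35, north 25.0 cos 333° = 22.28
Summing: -25.03 mi east, 13.05 mi north → (-25.03, 13.05).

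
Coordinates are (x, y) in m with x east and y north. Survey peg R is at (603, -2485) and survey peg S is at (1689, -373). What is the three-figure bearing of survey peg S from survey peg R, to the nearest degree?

027°

Δeast = 1689 − 603 = 1086.00; Δnorth = -373 − -2485 = 2112.00.
Bearing = atan2(Δeast, Δnorth) mod 360° = 27.21° ≈ 027°.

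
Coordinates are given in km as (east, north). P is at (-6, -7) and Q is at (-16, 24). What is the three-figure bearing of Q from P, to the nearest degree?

342°

Δeast = -16 − -6 = -10.00; Δnorth = 24 − -7 = 31.00.
Bearing = atan2(Δeast, Δnorth) mod 360° = 342.12° ≈ 342°.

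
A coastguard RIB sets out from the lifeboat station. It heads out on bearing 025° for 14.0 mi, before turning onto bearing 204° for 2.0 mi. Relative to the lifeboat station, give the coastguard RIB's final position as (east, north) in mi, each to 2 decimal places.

Leg 1 (025°, 14.0 mi): east 14.0 sin 25° = 5.92, north 14.0 cos 25° = 12.69
Leg 2 (204°, 2.0 mi): east 2.0 sin 204° = -0.81, north 2.0 cos 204° = -1.83
Summing: 5.10 mi east, 10.86 mi north → (5.10, 10.86).

(5.10, 10.86)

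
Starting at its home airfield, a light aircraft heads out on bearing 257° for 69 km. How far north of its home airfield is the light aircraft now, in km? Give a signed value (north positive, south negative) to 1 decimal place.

Leg 1 (257°, 69 km): east 69 sin 257° = -67.23, north 69 cos 257° = -15.52
Net north component: -15.52 km.

-15.5 km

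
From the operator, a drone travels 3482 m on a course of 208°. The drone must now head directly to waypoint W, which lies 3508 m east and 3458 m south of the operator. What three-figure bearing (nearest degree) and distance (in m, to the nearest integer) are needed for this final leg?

Leg 1 (208°, 3482 m): east 3482 sin 208° = -1634.70, north 3482 cos 208° = -3074.42
Current position: (-1634.70, -3074.42). Target: (3508, -3458). Remaining: Δeast = 5142.70, Δnorth = -383.58.
Bearing = atan2(5142.70, -383.58) mod 360° = 94.27°; distance = √((5142.70)² + (-383.58)²) = 5156.985 m.

094°, 5157 m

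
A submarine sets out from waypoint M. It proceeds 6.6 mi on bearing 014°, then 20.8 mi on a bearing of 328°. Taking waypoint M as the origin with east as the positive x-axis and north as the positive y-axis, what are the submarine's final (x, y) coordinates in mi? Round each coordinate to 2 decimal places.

(-9.43, 24.04)

Leg 1 (014°, 6.6 mi): east 6.6 sin 14° = 1.60, north 6.6 cos 14° = 6.40
Leg 2 (328°, 20.8 mi): east 20.8 sin 328° = -11.02, north 20.8 cos 328° = 17.64
Summing: -9.43 mi east, 24.04 mi north → (-9.43, 24.04).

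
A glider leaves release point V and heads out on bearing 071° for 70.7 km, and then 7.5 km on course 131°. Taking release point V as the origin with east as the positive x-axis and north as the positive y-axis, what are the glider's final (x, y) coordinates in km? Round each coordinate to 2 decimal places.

(72.51, 18.10)

Leg 1 (071°, 70.7 km): east 70.7 sin 71° = 66.85, north 70.7 cos 71° = 23.02
Leg 2 (131°, 7.5 km): east 7.5 sin 131° = 5.66, north 7.5 cos 131° = -4.92
Summing: 72.51 km east, 18.10 km north → (72.51, 18.10).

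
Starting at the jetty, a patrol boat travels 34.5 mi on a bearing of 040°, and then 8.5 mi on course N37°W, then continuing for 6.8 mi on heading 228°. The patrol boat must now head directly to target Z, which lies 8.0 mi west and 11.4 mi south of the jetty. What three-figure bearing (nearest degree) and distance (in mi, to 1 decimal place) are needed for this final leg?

207°, 44.8 mi

Leg 1 (040°, 34.5 mi): east 34.5 sin 40° = 22.18, north 34.5 cos 40° = 26.43
Leg 2 (N37°W, 8.5 mi): east 8.5 sin 323° = -5.12, north 8.5 cos 323° = 6.79
Leg 3 (228°, 6.8 mi): east 6.8 sin 228° = -5.05, north 6.8 cos 228° = -4.55
Current position: (12.01, 28.67). Target: (-8.0, -11.4). Remaining: Δeast = -20.01, Δnorth = -40.07.
Bearing = atan2(-20.01, -40.07) mod 360° = 206.54°; distance = √((-20.01)² + (-40.07)²) = 44.784 mi.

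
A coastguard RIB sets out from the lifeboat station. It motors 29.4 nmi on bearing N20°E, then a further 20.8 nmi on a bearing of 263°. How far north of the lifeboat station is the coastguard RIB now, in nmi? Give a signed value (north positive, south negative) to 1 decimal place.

Leg 1 (N20°E, 29.4 nmi): east 29.4 sin 20° = 10.06, north 29.4 cos 20° = 27.63
Leg 2 (263°, 20.8 nmi): east 20.8 sin 263° = -20.64, north 20.8 cos 263° = -2.53
Net north component: 25.09 nmi.

25.1 nmi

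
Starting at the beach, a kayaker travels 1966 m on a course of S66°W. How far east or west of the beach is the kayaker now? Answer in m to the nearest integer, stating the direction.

1796 m west

Leg 1 (S66°W, 1966 m): east 1966 sin 246° = -1796.03, north 1966 cos 246° = -799.64
Net east component: -1796.03 m.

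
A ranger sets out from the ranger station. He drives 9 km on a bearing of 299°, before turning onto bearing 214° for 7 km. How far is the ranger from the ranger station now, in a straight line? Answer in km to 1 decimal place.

11.9 km

Leg 1 (299°, 9 km): east 9 sin 299° = -7.87, north 9 cos 299° = 4.36
Leg 2 (214°, 7 km): east 7 sin 214° = -3.91, north 7 cos 214° = -5.80
Net: -11.79 east, -1.44 north. Distance = √((-11.79)² + (-1.44)²) = 11.874 km.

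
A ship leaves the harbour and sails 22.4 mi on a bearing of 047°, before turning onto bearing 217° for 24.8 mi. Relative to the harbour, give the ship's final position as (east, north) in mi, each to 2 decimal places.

Leg 1 (047°, 22.4 mi): east 22.4 sin 47° = 16.38, north 22.4 cos 47° = 15.28
Leg 2 (217°, 24.8 mi): east 24.8 sin 217° = -14.93, north 24.8 cos 217° = -19.81
Summing: 1.46 mi east, -4.53 mi north → (1.46, -4.53).

(1.46, -4.53)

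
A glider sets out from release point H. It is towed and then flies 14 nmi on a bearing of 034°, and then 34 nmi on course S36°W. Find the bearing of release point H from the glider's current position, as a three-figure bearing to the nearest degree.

Leg 1 (034°, 14 nmi): east 14 sin 34° = 7.83, north 14 cos 34° = 11.61
Leg 2 (S36°W, 34 nmi): east 34 sin 216° = -19.98, north 34 cos 216° = -27.51
Net displacement: -12.16 east, -15.90 north. Direction back to start is (12.16, 15.90): bearing = atan2(12.16, 15.90) mod 360° = 37.40° ≈ 037°.

037°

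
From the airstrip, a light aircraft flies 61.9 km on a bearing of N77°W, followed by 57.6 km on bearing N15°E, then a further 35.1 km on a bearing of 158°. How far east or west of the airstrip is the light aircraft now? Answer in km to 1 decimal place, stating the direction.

32.3 km west

Leg 1 (N77°W, 61.9 km): east 61.9 sin 283° = -60.31, north 61.9 cos 283° = 13.92
Leg 2 (N15°E, 57.6 km): east 57.6 sin 15° = 14.91, north 57.6 cos 15° = 55.64
Leg 3 (158°, 35.1 km): east 35.1 sin 158° = 13.15, north 35.1 cos 158° = -32.54
Net east component: -32.26 km.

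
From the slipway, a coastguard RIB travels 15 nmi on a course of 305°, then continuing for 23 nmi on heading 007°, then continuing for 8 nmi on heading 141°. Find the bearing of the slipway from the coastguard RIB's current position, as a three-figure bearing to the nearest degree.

Leg 1 (305°, 15 nmi): east 15 sin 305° = -12.29, north 15 cos 305° = 8.60
Leg 2 (007°, 23 nmi): east 23 sin 7° = 2.80, north 23 cos 7° = 22.83
Leg 3 (141°, 8 nmi): east 8 sin 141° = 5.03, north 8 cos 141° = -6.22
Net displacement: -4.45 east, 25.22 north. Direction back to start is (4.45, -25.22): bearing = atan2(4.45, -25.22) mod 360° = 169.99° ≈ 170°.

170°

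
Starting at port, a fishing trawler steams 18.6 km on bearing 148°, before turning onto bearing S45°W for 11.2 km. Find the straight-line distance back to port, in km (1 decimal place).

Leg 1 (148°, 18.6 km): east 18.6 sin 148° = 9.86, north 18.6 cos 148° = -15.77
Leg 2 (S45°W, 11.2 km): east 11.2 sin 225° = -7.92, north 11.2 cos 225° = -7.92
Net: 1.94 east, -23.69 north. Distance = √((1.94)² + (-23.69)²) = 23.772 km.

23.8 km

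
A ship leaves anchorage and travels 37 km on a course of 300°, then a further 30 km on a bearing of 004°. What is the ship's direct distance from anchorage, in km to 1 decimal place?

56.9 km

Leg 1 (300°, 37 km): east 37 sin 300° = -32.04, north 37 cos 300° = 18.50
Leg 2 (004°, 30 km): east 30 sin 4° = 2.09, north 30 cos 4° = 29.93
Net: -29.95 east, 48.43 north. Distance = √((-29.95)² + (48.43)²) = 56.940 km.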